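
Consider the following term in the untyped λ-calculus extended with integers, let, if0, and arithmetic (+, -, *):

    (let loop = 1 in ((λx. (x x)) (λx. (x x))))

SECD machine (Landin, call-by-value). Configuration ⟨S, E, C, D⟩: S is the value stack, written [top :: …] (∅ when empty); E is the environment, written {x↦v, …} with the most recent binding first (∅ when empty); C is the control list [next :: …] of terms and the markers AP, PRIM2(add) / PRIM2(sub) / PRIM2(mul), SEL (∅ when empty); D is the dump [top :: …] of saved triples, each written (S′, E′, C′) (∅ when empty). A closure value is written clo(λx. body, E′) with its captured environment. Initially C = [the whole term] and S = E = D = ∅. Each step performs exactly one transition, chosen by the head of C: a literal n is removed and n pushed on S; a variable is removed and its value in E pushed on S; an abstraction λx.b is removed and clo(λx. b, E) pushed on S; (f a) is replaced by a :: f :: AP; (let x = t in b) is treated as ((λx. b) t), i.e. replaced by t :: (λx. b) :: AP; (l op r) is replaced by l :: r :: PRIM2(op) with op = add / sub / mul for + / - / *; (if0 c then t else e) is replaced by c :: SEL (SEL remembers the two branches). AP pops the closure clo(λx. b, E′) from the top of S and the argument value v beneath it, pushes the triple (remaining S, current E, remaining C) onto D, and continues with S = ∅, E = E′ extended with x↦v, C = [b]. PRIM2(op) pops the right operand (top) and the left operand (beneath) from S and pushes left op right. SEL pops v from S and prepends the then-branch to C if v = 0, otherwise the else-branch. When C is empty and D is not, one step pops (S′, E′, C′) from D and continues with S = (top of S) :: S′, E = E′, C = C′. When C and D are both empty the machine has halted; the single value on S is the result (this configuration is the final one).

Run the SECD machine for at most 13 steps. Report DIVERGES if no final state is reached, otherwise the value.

Answer: DIVERGES (no final state within 13 steps)

Execution trace:
t=0: <S=∅, E=∅, C=[(let loop = 1 in ((λx. (x x)) (λx. (x x))))], D=∅>
t=1: <S=∅, E=∅, C=[1 :: (λloop. ((λx. (x x)) (λx. (x x)))) :: AP], D=∅>
t=2: <S=[1], E=∅, C=[(λloop. ((λx. (x x)) (λx. (x x)))) :: AP], D=∅>
t=3: <S=[clo(λloop. ((λx. (x x)) (λx. (x x))), ∅) :: 1], E=∅, C=[AP], D=∅>
t=4: <S=∅, E={loop↦1}, C=[((λx. (x x)) (λx. (x x)))], D=[(∅, ∅, ∅)]>
t=5: <S=∅, E={loop↦1}, C=[(λx. (x x)) :: (λx. (x x)) :: AP], D=[(∅, ∅, ∅)]>
t=6: <S=[clo(λx. (x x), {loop↦1})], E={loop↦1}, C=[(λx. (x x)) :: AP], D=[(∅, ∅, ∅)]>
t=7: <S=[clo(λx. (x x), {loop↦1}) :: clo(λx. (x x), {loop↦1})], E={loop↦1}, C=[AP], D=[(∅, ∅, ∅)]>
t=8: <S=∅, E={x↦clo(λx. (x x), {loop↦1}), loop↦1}, C=[(x x)], D=[(∅, {loop↦1}, ∅) :: (∅, ∅, ∅)]>
t=9: <S=∅, E={x↦clo(λx. (x x), {loop↦1}), loop↦1}, C=[x :: x :: AP], D=[(∅, {loop↦1}, ∅) :: (∅, ∅, ∅)]>
t=10: <S=[clo(λx. (x x), {loop↦1})], E={x↦clo(λx. (x x), {loop↦1}), loop↦1}, C=[x :: AP], D=[(∅, {loop↦1}, ∅) :: (∅, ∅, ∅)]>
t=11: <S=[clo(λx. (x x), {loop↦1}) :: clo(λx. (x x), {loop↦1})], E={x↦clo(λx. (x x), {loop↦1}), loop↦1}, C=[AP], D=[(∅, {loop↦1}, ∅) :: (∅, ∅, ∅)]>
t=12: <S=∅, E={x↦clo(λx. (x x), {loop↦1}), loop↦1}, C=[(x x)], D=[(∅, {x↦clo(λx. (x x), {loop↦1}), loop↦1}, ∅) :: (∅, {loop↦1}, ∅) :: (∅, ∅, ∅)]>
t=13: <S=∅, E={x↦clo(λx. (x x), {loop↦1}), loop↦1}, C=[x :: x :: AP], D=[(∅, {x↦clo(λx. (x x), {loop↦1}), loop↦1}, ∅) :: (∅, {loop↦1}, ∅) :: (∅, ∅, ∅)]>
→ 13 transitions taken and the configuration is still not final: no result within 13 steps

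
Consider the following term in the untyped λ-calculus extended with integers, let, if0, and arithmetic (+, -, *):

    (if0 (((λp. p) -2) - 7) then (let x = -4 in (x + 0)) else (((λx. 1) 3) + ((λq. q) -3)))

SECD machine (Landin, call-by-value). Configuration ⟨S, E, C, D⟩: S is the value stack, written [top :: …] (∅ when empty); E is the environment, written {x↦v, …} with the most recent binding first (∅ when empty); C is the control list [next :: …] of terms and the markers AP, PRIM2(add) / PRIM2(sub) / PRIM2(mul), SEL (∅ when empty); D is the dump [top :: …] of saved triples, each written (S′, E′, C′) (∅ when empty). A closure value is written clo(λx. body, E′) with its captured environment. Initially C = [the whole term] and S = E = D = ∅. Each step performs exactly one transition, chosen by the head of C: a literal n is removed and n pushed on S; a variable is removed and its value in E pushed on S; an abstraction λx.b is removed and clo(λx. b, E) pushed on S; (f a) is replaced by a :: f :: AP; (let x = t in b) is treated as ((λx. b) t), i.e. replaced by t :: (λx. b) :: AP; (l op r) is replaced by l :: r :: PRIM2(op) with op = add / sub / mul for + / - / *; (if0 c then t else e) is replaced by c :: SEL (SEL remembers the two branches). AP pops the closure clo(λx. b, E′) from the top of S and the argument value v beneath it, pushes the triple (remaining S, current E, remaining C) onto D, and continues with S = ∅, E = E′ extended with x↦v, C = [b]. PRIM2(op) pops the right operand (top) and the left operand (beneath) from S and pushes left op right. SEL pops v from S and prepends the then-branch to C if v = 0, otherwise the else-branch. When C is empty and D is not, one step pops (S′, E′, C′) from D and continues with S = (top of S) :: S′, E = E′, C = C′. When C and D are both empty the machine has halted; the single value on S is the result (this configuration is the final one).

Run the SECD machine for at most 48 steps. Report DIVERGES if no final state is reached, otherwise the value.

Answer: -2

Execution trace:
t=0: ⟨S=∅; E=∅; C=[(if0 (((λp. p) -2) - 7) then (let x = -4 in (x + 0)) else (((λx. 1) 3) + ((λq. q) -3)))]; D=∅⟩
t=1: ⟨S=∅; E=∅; C=[(((λp. p) -2) - 7) :: SEL]; D=∅⟩
t=2: ⟨S=∅; E=∅; C=[((λp. p) -2) :: 7 :: PRIM2(sub) :: SEL]; D=∅⟩
t=3: ⟨S=∅; E=∅; C=[-2 :: (λp. p) :: AP :: 7 :: PRIM2(sub) :: SEL]; D=∅⟩
t=4: ⟨S=[-2]; E=∅; C=[(λp. p) :: AP :: 7 :: PRIM2(sub) :: SEL]; D=∅⟩
t=5: ⟨S=[clo(λp. p, ∅) :: -2]; E=∅; C=[AP :: 7 :: PRIM2(sub) :: SEL]; D=∅⟩
t=6: ⟨S=∅; E={p↦-2}; C=[p]; D=[(∅, ∅, [7 :: PRIM2(sub) :: SEL])]⟩
t=7: ⟨S=[-2]; E={p↦-2}; C=∅; D=[(∅, ∅, [7 :: PRIM2(sub) :: SEL])]⟩
t=8: ⟨S=[-2]; E=∅; C=[7 :: PRIM2(sub) :: SEL]; D=∅⟩
t=9: ⟨S=[7 :: -2]; E=∅; C=[PRIM2(sub) :: SEL]; D=∅⟩
t=10: ⟨S=[-9]; E=∅; C=[SEL]; D=∅⟩
t=11: ⟨S=∅; E=∅; C=[(((λx. 1) 3) + ((λq. q) -3))]; D=∅⟩
t=12: ⟨S=∅; E=∅; C=[((λx. 1) 3) :: ((λq. q) -3) :: PRIM2(add)]; D=∅⟩
t=13: ⟨S=∅; E=∅; C=[3 :: (λx. 1) :: AP :: ((λq. q) -3) :: PRIM2(add)]; D=∅⟩
t=14: ⟨S=[3]; E=∅; C=[(λx. 1) :: AP :: ((λq. q) -3) :: PRIM2(add)]; D=∅⟩
t=15: ⟨S=[clo(λx. 1, ∅) :: 3]; E=∅; C=[AP :: ((λq. q) -3) :: PRIM2(add)]; D=∅⟩
t=16: ⟨S=∅; E={x↦3}; C=[1]; D=[(∅, ∅, [((λq. q) -3) :: PRIM2(add)])]⟩
t=17: ⟨S=[1]; E={x↦3}; C=∅; D=[(∅, ∅, [((λq. q) -3) :: PRIM2(add)])]⟩
t=18: ⟨S=[1]; E=∅; C=[((λq. q) -3) :: PRIM2(add)]; D=∅⟩
t=19: ⟨S=[1]; E=∅; C=[-3 :: (λq. q) :: AP :: PRIM2(add)]; D=∅⟩
t=20: ⟨S=[-3 :: 1]; E=∅; C=[(λq. q) :: AP :: PRIM2(add)]; D=∅⟩
t=21: ⟨S=[clo(λq. q, ∅) :: -3 :: 1]; E=∅; C=[AP :: PRIM2(add)]; D=∅⟩
t=22: ⟨S=∅; E={q↦-3}; C=[q]; D=[([1], ∅, [PRIM2(add)])]⟩
t=23: ⟨S=[-3]; E={q↦-3}; C=∅; D=[([1], ∅, [PRIM2(add)])]⟩
t=24: ⟨S=[-3 :: 1]; E=∅; C=[PRIM2(add)]; D=∅⟩
t=25: ⟨S=[-2]; E=∅; C=∅; D=∅⟩
→ final value -2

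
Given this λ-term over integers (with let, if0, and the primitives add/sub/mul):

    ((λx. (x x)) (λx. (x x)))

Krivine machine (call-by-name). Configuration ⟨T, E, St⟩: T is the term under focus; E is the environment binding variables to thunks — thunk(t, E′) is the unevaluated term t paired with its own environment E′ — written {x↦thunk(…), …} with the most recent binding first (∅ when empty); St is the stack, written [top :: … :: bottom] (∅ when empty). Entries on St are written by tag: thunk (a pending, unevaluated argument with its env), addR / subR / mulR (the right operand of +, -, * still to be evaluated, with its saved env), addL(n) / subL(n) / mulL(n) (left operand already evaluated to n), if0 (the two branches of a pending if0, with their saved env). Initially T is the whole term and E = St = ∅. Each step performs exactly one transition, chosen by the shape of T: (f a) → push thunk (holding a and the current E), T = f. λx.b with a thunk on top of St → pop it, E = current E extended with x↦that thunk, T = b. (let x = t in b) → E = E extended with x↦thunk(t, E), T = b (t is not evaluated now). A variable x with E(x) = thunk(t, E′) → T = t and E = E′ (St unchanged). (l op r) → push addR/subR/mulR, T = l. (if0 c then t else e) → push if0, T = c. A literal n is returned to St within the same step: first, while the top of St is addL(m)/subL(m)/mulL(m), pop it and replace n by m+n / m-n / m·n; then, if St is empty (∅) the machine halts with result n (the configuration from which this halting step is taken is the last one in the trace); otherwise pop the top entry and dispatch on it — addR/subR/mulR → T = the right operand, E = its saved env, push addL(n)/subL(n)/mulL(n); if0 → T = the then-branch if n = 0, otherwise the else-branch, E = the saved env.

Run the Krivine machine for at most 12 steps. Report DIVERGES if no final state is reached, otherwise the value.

t=0: <T=((λx. (x x)) (λx. (x x))), E=∅, St=∅>
t=1: <T=(λx. (x x)), E=∅, St=[thunk]>
t=2: <T=(x x), E={x↦thunk((λx. (x x)), ∅)}, St=∅>
t=3: <T=x, E={x↦thunk((λx. (x x)), ∅)}, St=[thunk]>
t=4: <T=(λx. (x x)), E=∅, St=[thunk]>
t=5: <T=(x x), E={x↦thunk(x, {x↦thunk((λx. (x x)), ∅)})}, St=∅>
t=6: <T=x, E={x↦thunk(x, {x↦thunk((λx. (x x)), ∅)})}, St=[thunk]>
t=7: <T=x, E={x↦thunk((λx. (x x)), ∅)}, St=[thunk]>
t=8: <T=(λx. (x x)), E=∅, St=[thunk]>
t=9: <T=(x x), E={x↦thunk(x, {x↦thunk(x, {x↦thunk((λx. (x x)), ∅)})})}, St=∅>
t=10: <T=x, E={x↦thunk(x, {x↦thunk(x, {x↦thunk((λx. (x x)), ∅)})})}, St=[thunk]>
t=11: <T=x, E={x↦thunk(x, {x↦thunk((λx. (x x)), ∅)})}, St=[thunk]>
t=12: <T=x, E={x↦thunk((λx. (x x)), ∅)}, St=[thunk]>
→ 12 transitions taken and the configuration is still not final: no result within 12 steps

Answer: DIVERGES (no final state within 12 steps)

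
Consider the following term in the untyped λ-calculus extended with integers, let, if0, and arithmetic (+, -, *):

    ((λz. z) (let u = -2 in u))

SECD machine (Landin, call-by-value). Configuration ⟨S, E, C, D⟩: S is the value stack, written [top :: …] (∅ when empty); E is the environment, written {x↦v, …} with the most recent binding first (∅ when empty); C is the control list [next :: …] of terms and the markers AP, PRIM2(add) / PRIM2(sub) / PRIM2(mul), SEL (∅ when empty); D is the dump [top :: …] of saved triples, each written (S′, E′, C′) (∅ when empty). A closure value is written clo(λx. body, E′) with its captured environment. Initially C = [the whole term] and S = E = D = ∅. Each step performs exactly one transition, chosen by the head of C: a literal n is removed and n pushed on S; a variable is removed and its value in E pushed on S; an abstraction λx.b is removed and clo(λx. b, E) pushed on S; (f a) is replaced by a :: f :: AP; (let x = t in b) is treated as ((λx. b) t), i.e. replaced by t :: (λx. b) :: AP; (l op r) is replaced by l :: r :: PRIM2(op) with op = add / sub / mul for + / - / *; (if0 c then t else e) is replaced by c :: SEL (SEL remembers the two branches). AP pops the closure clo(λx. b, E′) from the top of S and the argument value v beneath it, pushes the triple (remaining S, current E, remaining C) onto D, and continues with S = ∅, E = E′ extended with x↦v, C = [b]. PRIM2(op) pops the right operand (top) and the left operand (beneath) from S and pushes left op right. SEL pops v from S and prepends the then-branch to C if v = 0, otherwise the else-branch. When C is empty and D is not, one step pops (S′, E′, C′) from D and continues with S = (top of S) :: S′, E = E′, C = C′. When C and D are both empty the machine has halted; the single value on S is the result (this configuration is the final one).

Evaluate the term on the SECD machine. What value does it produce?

Answer: -2

Derivation:
[0] ⟨S=∅; E=∅; C=[((λz. z) (let u = -2 in u))]; D=∅⟩
[1] ⟨S=∅; E=∅; C=[(let u = -2 in u) :: (λz. z) :: AP]; D=∅⟩
[2] ⟨S=∅; E=∅; C=[-2 :: (λu. u) :: AP :: (λz. z) :: AP]; D=∅⟩
[3] ⟨S=[-2]; E=∅; C=[(λu. u) :: AP :: (λz. z) :: AP]; D=∅⟩
[4] ⟨S=[clo(λu. u, ∅) :: -2]; E=∅; C=[AP :: (λz. z) :: AP]; D=∅⟩
[5] ⟨S=∅; E={u↦-2}; C=[u]; D=[(∅, ∅, [(λz. z) :: AP])]⟩
[6] ⟨S=[-2]; E={u↦-2}; C=∅; D=[(∅, ∅, [(λz. z) :: AP])]⟩
[7] ⟨S=[-2]; E=∅; C=[(λz. z) :: AP]; D=∅⟩
[8] ⟨S=[clo(λz. z, ∅) :: -2]; E=∅; C=[AP]; D=∅⟩
[9] ⟨S=∅; E={z↦-2}; C=[z]; D=[(∅, ∅, ∅)]⟩
[10] ⟨S=[-2]; E={z↦-2}; C=∅; D=[(∅, ∅, ∅)]⟩
[11] ⟨S=[-2]; E=∅; C=∅; D=∅⟩
→ final value -2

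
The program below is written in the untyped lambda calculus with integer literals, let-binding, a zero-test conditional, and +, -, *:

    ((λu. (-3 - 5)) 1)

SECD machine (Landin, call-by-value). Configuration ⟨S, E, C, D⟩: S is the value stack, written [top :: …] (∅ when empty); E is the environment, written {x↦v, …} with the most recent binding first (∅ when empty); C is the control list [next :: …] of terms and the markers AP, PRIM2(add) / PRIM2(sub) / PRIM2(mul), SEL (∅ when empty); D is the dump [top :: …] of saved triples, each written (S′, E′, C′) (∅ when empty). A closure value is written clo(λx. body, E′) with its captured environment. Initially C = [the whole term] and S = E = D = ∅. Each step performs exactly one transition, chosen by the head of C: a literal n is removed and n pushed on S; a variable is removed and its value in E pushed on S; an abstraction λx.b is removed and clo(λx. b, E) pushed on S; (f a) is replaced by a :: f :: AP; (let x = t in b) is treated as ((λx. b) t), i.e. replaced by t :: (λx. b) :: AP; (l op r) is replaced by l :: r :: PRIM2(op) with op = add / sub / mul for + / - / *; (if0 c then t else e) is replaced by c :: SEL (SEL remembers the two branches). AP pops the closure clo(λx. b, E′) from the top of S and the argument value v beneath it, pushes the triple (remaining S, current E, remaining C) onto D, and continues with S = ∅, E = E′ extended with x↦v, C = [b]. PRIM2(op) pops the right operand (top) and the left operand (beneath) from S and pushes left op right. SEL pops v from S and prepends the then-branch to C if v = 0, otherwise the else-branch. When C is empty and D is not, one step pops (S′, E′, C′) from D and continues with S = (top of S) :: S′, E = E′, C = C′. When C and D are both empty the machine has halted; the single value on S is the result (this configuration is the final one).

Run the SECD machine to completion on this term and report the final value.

0. ⟨S=∅; E=∅; C=[((λu. (-3 - 5)) 1)]; D=∅⟩
1. ⟨S=∅; E=∅; C=[1 :: (λu. (-3 - 5)) :: AP]; D=∅⟩
2. ⟨S=[1]; E=∅; C=[(λu. (-3 - 5)) :: AP]; D=∅⟩
3. ⟨S=[clo(λu. (-3 - 5), ∅) :: 1]; E=∅; C=[AP]; D=∅⟩
4. ⟨S=∅; E={u↦1}; C=[(-3 - 5)]; D=[(∅, ∅, ∅)]⟩
5. ⟨S=∅; E={u↦1}; C=[-3 :: 5 :: PRIM2(sub)]; D=[(∅, ∅, ∅)]⟩
6. ⟨S=[-3]; E={u↦1}; C=[5 :: PRIM2(sub)]; D=[(∅, ∅, ∅)]⟩
7. ⟨S=[5 :: -3]; E={u↦1}; C=[PRIM2(sub)]; D=[(∅, ∅, ∅)]⟩
8. ⟨S=[-8]; E={u↦1}; C=∅; D=[(∅, ∅, ∅)]⟩
9. ⟨S=[-8]; E=∅; C=∅; D=∅⟩
→ final value -8

Answer: -8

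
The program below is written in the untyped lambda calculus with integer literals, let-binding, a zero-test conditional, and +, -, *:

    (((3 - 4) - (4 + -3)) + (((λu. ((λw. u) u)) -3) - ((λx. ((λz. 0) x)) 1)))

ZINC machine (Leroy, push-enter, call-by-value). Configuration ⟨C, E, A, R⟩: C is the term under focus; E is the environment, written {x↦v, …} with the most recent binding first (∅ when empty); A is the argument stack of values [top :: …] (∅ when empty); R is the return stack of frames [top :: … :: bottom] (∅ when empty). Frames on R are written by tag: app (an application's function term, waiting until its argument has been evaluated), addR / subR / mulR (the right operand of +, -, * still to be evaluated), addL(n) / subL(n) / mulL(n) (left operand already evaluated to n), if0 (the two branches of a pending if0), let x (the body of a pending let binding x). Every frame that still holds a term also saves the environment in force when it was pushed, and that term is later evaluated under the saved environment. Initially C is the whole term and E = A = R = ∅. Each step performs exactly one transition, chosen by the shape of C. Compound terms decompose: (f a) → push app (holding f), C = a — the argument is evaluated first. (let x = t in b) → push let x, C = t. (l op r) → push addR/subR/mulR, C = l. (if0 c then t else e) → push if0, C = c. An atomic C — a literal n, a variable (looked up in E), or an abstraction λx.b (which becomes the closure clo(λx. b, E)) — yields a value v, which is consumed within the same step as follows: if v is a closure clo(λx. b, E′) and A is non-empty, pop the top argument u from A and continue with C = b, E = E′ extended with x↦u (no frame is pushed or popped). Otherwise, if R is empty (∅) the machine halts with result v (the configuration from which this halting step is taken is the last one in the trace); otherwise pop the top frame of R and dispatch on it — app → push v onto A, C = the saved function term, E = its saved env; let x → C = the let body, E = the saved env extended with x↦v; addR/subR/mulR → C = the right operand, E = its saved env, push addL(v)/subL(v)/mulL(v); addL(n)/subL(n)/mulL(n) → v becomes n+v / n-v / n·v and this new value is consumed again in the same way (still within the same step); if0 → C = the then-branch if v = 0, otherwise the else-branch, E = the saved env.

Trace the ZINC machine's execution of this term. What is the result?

[0] <C=(((3 - 4) - (4 + -3)) + (((λu. ((λw. u) u)) -3) - ((λx. ((λz. 0) x)) 1))), E=∅, A=∅, R=∅>
[1] <C=((3 - 4) - (4 + -3)), E=∅, A=∅, R=[addR]>
[2] <C=(3 - 4), E=∅, A=∅, R=[subR :: addR]>
[3] <C=3, E=∅, A=∅, R=[subR :: subR :: addR]>
[4] <C=4, E=∅, A=∅, R=[subL(3) :: subR :: addR]>
[5] <C=(4 + -3), E=∅, A=∅, R=[subL(-1) :: addR]>
[6] <C=4, E=∅, A=∅, R=[addR :: subL(-1) :: addR]>
[7] <C=-3, E=∅, A=∅, R=[addL(4) :: subL(-1) :: addR]>
[8] <C=(((λu. ((λw. u) u)) -3) - ((λx. ((λz. 0) x)) 1)), E=∅, A=∅, R=[addL(-2)]>
[9] <C=((λu. ((λw. u) u)) -3), E=∅, A=∅, R=[subR :: addL(-2)]>
[10] <C=-3, E=∅, A=∅, R=[app :: subR :: addL(-2)]>
[11] <C=(λu. ((λw. u) u)), E=∅, A=[-3], R=[subR :: addL(-2)]>
[12] <C=((λw. u) u), E={u↦-3}, A=∅, R=[subR :: addL(-2)]>
[13] <C=u, E={u↦-3}, A=∅, R=[app :: subR :: addL(-2)]>
[14] <C=(λw. u), E={u↦-3}, A=[-3], R=[subR :: addL(-2)]>
[15] <C=u, E={w↦-3, u↦-3}, A=∅, R=[subR :: addL(-2)]>
[16] <C=((λx. ((λz. 0) x)) 1), E=∅, A=∅, R=[subL(-3) :: addL(-2)]>
[17] <C=1, E=∅, A=∅, R=[app :: subL(-3) :: addL(-2)]>
[18] <C=(λx. ((λz. 0) x)), E=∅, A=[1], R=[subL(-3) :: addL(-2)]>
[19] <C=((λz. 0) x), E={x↦1}, A=∅, R=[subL(-3) :: addL(-2)]>
[20] <C=x, E={x↦1}, A=∅, R=[app :: subL(-3) :: addL(-2)]>
[21] <C=(λz. 0), E={x↦1}, A=[1], R=[subL(-3) :: addL(-2)]>
[22] <C=0, E={z↦1, x↦1}, A=∅, R=[subL(-3) :: addL(-2)]>
→ final value -5

Answer: -5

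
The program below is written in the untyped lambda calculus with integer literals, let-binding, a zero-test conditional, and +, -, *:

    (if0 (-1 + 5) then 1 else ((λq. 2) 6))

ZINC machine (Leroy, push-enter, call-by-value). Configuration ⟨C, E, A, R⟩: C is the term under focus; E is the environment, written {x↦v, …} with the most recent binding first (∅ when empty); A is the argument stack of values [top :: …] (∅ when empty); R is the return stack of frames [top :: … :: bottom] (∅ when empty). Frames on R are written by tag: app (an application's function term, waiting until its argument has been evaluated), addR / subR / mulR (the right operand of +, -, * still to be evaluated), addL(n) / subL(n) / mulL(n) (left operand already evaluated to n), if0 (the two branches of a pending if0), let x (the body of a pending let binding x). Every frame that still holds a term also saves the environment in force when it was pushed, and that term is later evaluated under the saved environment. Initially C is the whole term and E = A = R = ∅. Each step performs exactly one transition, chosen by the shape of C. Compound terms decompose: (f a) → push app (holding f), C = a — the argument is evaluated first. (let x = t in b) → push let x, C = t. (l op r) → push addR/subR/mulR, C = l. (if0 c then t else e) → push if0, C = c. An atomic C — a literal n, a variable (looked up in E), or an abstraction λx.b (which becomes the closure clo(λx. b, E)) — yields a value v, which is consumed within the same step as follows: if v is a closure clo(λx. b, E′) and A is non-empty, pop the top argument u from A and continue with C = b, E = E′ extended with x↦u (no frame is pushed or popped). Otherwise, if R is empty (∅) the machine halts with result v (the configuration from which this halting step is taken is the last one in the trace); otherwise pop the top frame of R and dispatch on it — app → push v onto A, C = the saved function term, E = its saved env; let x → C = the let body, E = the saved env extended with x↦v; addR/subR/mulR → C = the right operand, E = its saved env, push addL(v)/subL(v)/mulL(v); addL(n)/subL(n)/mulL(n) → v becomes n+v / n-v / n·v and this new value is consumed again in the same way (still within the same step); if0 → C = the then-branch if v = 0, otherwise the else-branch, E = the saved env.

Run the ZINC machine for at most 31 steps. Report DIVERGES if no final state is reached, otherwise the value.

Answer: 2

Machine steps:
t=0: [C=(if0 (-1 + 5) then 1 else ((λq. 2) 6)) | E=∅ | A=∅ | R=∅]
t=1: [C=(-1 + 5) | E=∅ | A=∅ | R=[if0]]
t=2: [C=-1 | E=∅ | A=∅ | R=[addR :: if0]]
t=3: [C=5 | E=∅ | A=∅ | R=[addL(-1) :: if0]]
t=4: [C=((λq. 2) 6) | E=∅ | A=∅ | R=∅]
t=5: [C=6 | E=∅ | A=∅ | R=[app]]
t=6: [C=(λq. 2) | E=∅ | A=[6] | R=∅]
t=7: [C=2 | E={q↦6} | A=∅ | R=∅]
→ final value 2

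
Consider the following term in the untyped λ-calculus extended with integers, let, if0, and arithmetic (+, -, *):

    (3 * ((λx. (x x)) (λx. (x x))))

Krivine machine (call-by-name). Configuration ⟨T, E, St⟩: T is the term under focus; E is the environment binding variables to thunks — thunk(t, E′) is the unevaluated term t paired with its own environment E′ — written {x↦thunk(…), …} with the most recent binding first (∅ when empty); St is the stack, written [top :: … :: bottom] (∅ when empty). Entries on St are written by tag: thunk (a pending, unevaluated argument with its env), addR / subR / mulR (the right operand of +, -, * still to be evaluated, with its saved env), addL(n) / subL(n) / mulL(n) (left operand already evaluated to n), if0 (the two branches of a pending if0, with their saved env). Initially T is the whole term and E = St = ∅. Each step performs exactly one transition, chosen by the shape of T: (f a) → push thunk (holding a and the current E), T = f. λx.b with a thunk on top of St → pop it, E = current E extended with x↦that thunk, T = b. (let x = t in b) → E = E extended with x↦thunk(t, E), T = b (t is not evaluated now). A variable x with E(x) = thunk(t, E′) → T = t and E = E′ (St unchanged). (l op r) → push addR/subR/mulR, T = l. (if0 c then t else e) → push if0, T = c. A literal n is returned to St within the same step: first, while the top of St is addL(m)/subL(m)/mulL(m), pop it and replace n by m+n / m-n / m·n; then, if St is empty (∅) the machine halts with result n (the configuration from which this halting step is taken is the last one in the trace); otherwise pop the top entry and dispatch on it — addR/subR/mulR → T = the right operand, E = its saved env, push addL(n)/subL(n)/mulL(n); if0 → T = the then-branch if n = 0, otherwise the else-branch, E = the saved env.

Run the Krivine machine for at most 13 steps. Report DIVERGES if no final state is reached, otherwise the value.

step 0: [T=(3 * ((λx. (x x)) (λx. (x x)))) | E=∅ | St=∅]
step 1: [T=3 | E=∅ | St=[mulR]]
step 2: [T=((λx. (x x)) (λx. (x x))) | E=∅ | St=[mulL(3)]]
step 3: [T=(λx. (x x)) | E=∅ | St=[thunk :: mulL(3)]]
step 4: [T=(x x) | E={x↦thunk((λx. (x x)), ∅)} | St=[mulL(3)]]
step 5: [T=x | E={x↦thunk((λx. (x x)), ∅)} | St=[thunk :: mulL(3)]]
step 6: [T=(λx. (x x)) | E=∅ | St=[thunk :: mulL(3)]]
step 7: [T=(x x) | E={x↦thunk(x, {x↦thunk((λx. (x x)), ∅)})} | St=[mulL(3)]]
step 8: [T=x | E={x↦thunk(x, {x↦thunk((λx. (x x)), ∅)})} | St=[thunk :: mulL(3)]]
step 9: [T=x | E={x↦thunk((λx. (x x)), ∅)} | St=[thunk :: mulL(3)]]
step 10: [T=(λx. (x x)) | E=∅ | St=[thunk :: mulL(3)]]
step 11: [T=(x x) | E={x↦thunk(x, {x↦thunk(x, {x↦thunk((λx. (x x)), ∅)})})} | St=[mulL(3)]]
step 12: [T=x | E={x↦thunk(x, {x↦thunk(x, {x↦thunk((λx. (x x)), ∅)})})} | St=[thunk :: mulL(3)]]
step 13: [T=x | E={x↦thunk(x, {x↦thunk((λx. (x x)), ∅)})} | St=[thunk :: mulL(3)]]
→ 13 transitions taken and the configuration is still not final: no result within 13 steps

Answer: DIVERGES (no final state within 13 steps)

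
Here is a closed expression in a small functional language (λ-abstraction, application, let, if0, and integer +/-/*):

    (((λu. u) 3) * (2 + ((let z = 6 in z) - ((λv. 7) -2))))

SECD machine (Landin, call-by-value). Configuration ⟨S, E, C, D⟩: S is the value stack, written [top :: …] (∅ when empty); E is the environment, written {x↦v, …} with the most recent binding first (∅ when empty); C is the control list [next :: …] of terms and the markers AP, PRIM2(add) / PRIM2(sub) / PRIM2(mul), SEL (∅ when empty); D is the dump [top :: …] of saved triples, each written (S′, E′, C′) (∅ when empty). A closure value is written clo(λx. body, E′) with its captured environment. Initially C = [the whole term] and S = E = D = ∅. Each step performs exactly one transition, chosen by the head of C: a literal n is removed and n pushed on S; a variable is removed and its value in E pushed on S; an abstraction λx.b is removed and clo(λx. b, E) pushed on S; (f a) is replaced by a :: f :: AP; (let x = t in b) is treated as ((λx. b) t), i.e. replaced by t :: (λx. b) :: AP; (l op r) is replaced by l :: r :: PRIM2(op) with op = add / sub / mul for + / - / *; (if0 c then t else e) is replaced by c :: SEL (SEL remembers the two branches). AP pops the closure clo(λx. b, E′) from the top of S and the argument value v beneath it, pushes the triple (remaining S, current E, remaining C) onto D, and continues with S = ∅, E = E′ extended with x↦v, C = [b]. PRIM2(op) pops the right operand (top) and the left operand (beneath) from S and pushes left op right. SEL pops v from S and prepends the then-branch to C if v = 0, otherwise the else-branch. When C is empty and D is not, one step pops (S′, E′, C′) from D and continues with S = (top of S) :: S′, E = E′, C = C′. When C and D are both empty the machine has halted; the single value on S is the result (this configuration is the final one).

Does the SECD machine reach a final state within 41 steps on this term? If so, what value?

0. <S=∅, E=∅, C=[(((λu. u) 3) * (2 + ((let z = 6 in z) - ((λv. 7) -2))))], D=∅>
1. <S=∅, E=∅, C=[((λu. u) 3) :: (2 + ((let z = 6 in z) - ((λv. 7) -2))) :: PRIM2(mul)], D=∅>
2. <S=∅, E=∅, C=[3 :: (λu. u) :: AP :: (2 + ((let z = 6 in z) - ((λv. 7) -2))) :: PRIM2(mul)], D=∅>
3. <S=[3], E=∅, C=[(λu. u) :: AP :: (2 + ((let z = 6 in z) - ((λv. 7) -2))) :: PRIM2(mul)], D=∅>
4. <S=[clo(λu. u, ∅) :: 3], E=∅, C=[AP :: (2 + ((let z = 6 in z) - ((λv. 7) -2))) :: PRIM2(mul)], D=∅>
5. <S=∅, E={u↦3}, C=[u], D=[(∅, ∅, [(2 + ((let z = 6 in z) - ((λv. 7) -2))) :: PRIM2(mul)])]>
6. <S=[3], E={u↦3}, C=∅, D=[(∅, ∅, [(2 + ((let z = 6 in z) - ((λv. 7) -2))) :: PRIM2(mul)])]>
7. <S=[3], E=∅, C=[(2 + ((let z = 6 in z) - ((λv. 7) -2))) :: PRIM2(mul)], D=∅>
8. <S=[3], E=∅, C=[2 :: ((let z = 6 in z) - ((λv. 7) -2)) :: PRIM2(add) :: PRIM2(mul)], D=∅>
9. <S=[2 :: 3], E=∅, C=[((let z = 6 in z) - ((λv. 7) -2)) :: PRIM2(add) :: PRIM2(mul)], D=∅>
10. <S=[2 :: 3], E=∅, C=[(let z = 6 in z) :: ((λv. 7) -2) :: PRIM2(sub) :: PRIM2(add) :: PRIM2(mul)], D=∅>
11. <S=[2 :: 3], E=∅, C=[6 :: (λz. z) :: AP :: ((λv. 7) -2) :: PRIM2(sub) :: PRIM2(add) :: PRIM2(mul)], D=∅>
12. <S=[6 :: 2 :: 3], E=∅, C=[(λz. z) :: AP :: ((λv. 7) -2) :: PRIM2(sub) :: PRIM2(add) :: PRIM2(mul)], D=∅>
13. <S=[clo(λz. z, ∅) :: 6 :: 2 :: 3], E=∅, C=[AP :: ((λv. 7) -2) :: PRIM2(sub) :: PRIM2(add) :: PRIM2(mul)], D=∅>
14. <S=∅, E={z↦6}, C=[z], D=[([2 :: 3], ∅, [((λv. 7) -2) :: PRIM2(sub) :: PRIM2(add) :: PRIM2(mul)])]>
15. <S=[6], E={z↦6}, C=∅, D=[([2 :: 3], ∅, [((λv. 7) -2) :: PRIM2(sub) :: PRIM2(add) :: PRIM2(mul)])]>
16. <S=[6 :: 2 :: 3], E=∅, C=[((λv. 7) -2) :: PRIM2(sub) :: PRIM2(add) :: PRIM2(mul)], D=∅>
17. <S=[6 :: 2 :: 3], E=∅, C=[-2 :: (λv. 7) :: AP :: PRIM2(sub) :: PRIM2(add) :: PRIM2(mul)], D=∅>
18. <S=[-2 :: 6 :: 2 :: 3], E=∅, C=[(λv. 7) :: AP :: PRIM2(sub) :: PRIM2(add) :: PRIM2(mul)], D=∅>
19. <S=[clo(λv. 7, ∅) :: -2 :: 6 :: 2 :: 3], E=∅, C=[AP :: PRIM2(sub) :: PRIM2(add) :: PRIM2(mul)], D=∅>
20. <S=∅, E={v↦-2}, C=[7], D=[([6 :: 2 :: 3], ∅, [PRIM2(sub) :: PRIM2(add) :: PRIM2(mul)])]>
21. <S=[7], E={v↦-2}, C=∅, D=[([6 :: 2 :: 3], ∅, [PRIM2(sub) :: PRIM2(add) :: PRIM2(mul)])]>
22. <S=[7 :: 6 :: 2 :: 3], E=∅, C=[PRIM2(sub) :: PRIM2(add) :: PRIM2(mul)], D=∅>
23. <S=[-1 :: 2 :: 3], E=∅, C=[PRIM2(add) :: PRIM2(mul)], D=∅>
24. <S=[1 :: 3], E=∅, C=[PRIM2(mul)], D=∅>
25. <S=[3], E=∅, C=∅, D=∅>
→ final value 3

Answer: 3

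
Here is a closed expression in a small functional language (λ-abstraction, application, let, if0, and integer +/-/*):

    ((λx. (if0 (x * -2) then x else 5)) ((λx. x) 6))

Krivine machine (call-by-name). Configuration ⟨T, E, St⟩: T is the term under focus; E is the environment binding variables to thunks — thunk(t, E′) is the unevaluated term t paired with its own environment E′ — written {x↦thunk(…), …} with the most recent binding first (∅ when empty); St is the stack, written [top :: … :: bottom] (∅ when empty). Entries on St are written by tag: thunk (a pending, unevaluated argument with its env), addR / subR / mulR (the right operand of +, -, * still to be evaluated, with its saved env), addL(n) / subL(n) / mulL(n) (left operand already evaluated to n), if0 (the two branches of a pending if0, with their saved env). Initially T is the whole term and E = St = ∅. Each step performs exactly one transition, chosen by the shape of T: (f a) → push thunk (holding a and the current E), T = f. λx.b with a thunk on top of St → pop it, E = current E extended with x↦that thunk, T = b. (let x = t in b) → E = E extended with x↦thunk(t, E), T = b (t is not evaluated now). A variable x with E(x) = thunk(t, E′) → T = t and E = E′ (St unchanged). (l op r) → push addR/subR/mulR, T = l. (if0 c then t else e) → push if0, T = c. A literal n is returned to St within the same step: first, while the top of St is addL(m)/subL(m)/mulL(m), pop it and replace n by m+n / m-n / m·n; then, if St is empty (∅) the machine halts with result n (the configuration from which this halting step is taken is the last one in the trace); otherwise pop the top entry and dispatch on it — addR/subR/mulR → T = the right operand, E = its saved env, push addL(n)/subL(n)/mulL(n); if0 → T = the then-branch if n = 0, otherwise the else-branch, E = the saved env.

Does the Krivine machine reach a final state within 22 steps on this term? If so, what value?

Answer: 5

Machine steps:
t=0: <T=((λx. (if0 (x * -2) then x else 5)) ((λx. x) 6)), E=∅, St=∅>
t=1: <T=(λx. (if0 (x * -2) then x else 5)), E=∅, St=[thunk]>
t=2: <T=(if0 (x * -2) then x else 5), E={x↦thunk(((λx. x) 6), ∅)}, St=∅>
t=3: <T=(x * -2), E={x↦thunk(((λx. x) 6), ∅)}, St=[if0]>
t=4: <T=x, E={x↦thunk(((λx. x) 6), ∅)}, St=[mulR :: if0]>
t=5: <T=((λx. x) 6), E=∅, St=[mulR :: if0]>
t=6: <T=(λx. x), E=∅, St=[thunk :: mulR :: if0]>
t=7: <T=x, E={x↦thunk(6, ∅)}, St=[mulR :: if0]>
t=8: <T=6, E=∅, St=[mulR :: if0]>
t=9: <T=-2, E={x↦thunk(((λx. x) 6), ∅)}, St=[mulL(6) :: if0]>
t=10: <T=5, E={x↦thunk(((λx. x) 6), ∅)}, St=∅>
→ final value 5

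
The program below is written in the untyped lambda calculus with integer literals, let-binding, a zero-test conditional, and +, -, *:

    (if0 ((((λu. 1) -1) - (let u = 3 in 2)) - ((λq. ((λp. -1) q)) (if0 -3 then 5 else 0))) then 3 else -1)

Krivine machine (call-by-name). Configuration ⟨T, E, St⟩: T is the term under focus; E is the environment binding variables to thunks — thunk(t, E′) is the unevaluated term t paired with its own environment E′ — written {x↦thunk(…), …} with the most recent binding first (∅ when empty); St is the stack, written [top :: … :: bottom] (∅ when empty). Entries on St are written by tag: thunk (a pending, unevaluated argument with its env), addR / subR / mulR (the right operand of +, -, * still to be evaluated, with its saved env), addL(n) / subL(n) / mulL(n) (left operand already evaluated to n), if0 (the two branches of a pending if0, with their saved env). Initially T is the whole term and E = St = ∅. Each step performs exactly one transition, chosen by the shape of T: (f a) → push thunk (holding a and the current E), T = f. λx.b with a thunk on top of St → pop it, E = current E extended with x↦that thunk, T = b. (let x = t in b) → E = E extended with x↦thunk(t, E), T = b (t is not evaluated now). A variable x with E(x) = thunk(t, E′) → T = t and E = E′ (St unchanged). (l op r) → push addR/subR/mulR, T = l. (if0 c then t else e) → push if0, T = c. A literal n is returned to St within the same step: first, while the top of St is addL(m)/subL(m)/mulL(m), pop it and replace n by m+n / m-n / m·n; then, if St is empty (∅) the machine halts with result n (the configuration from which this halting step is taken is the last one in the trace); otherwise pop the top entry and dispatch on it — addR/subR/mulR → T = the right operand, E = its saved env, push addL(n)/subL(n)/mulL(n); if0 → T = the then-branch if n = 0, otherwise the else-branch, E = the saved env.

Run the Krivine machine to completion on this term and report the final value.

Answer: 3

Execution trace:
t=0: <T=(if0 ((((λu. 1) -1) - (let u = 3 in 2)) - ((λq. ((λp. -1) q)) (if0 -3 then 5 else 0))) then 3 else -1), E=∅, St=∅>
t=1: <T=((((λu. 1) -1) - (let u = 3 in 2)) - ((λq. ((λp. -1) q)) (if0 -3 then 5 else 0))), E=∅, St=[if0]>
t=2: <T=(((λu. 1) -1) - (let u = 3 in 2)), E=∅, St=[subR :: if0]>
t=3: <T=((λu. 1) -1), E=∅, St=[subR :: subR :: if0]>
t=4: <T=(λu. 1), E=∅, St=[thunk :: subR :: subR :: if0]>
t=5: <T=1, E={u↦thunk(-1, ∅)}, St=[subR :: subR :: if0]>
t=6: <T=(let u = 3 in 2), E=∅, St=[subL(1) :: subR :: if0]>
t=7: <T=2, E={u↦thunk(3, ∅)}, St=[subL(1) :: subR :: if0]>
t=8: <T=((λq. ((λp. -1) q)) (if0 -3 then 5 else 0)), E=∅, St=[subL(-1) :: if0]>
t=9: <T=(λq. ((λp. -1) q)), E=∅, St=[thunk :: subL(-1) :: if0]>
t=10: <T=((λp. -1) q), E={q↦thunk((if0 -3 then 5 else 0), ∅)}, St=[subL(-1) :: if0]>
t=11: <T=(λp. -1), E={q↦thunk((if0 -3 then 5 else 0), ∅)}, St=[thunk :: subL(-1) :: if0]>
t=12: <T=-1, E={p↦thunk(q, {q↦thunk((if0 -3 then 5 else 0), ∅)}), q↦thunk((if0 -3 then 5 else 0), ∅)}, St=[subL(-1) :: if0]>
t=13: <T=3, E=∅, St=∅>
→ final value 3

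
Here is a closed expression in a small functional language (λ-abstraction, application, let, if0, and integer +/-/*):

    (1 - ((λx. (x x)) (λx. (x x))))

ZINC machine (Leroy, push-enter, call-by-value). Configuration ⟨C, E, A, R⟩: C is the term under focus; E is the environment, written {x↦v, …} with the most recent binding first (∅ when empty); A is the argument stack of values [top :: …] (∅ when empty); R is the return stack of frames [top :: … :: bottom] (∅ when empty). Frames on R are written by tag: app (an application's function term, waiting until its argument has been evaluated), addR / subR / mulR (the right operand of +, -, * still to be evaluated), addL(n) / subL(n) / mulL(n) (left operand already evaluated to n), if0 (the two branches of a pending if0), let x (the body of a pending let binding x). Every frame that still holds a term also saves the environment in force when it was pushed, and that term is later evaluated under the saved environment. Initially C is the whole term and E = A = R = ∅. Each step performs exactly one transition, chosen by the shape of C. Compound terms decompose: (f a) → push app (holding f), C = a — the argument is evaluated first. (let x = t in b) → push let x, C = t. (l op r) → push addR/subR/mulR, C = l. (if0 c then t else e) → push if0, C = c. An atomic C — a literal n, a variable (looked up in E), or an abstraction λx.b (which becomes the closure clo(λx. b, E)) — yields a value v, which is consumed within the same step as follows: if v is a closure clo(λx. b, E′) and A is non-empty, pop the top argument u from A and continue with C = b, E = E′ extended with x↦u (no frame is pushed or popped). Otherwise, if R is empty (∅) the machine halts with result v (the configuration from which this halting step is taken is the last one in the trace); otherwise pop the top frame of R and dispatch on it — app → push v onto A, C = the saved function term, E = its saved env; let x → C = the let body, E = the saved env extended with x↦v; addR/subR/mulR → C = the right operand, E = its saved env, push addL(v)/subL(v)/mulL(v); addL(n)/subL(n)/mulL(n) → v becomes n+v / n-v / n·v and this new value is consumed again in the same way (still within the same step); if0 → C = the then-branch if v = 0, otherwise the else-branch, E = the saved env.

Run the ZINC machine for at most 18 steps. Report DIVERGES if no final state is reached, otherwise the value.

0. ⟨C=(1 - ((λx. (x x)) (λx. (x x)))); E=∅; A=∅; R=∅⟩
1. ⟨C=1; E=∅; A=∅; R=[subR]⟩
2. ⟨C=((λx. (x x)) (λx. (x x))); E=∅; A=∅; R=[subL(1)]⟩
3. ⟨C=(λx. (x x)); E=∅; A=∅; R=[app :: subL(1)]⟩
4. ⟨C=(λx. (x x)); E=∅; A=[clo(λx. (x x), ∅)]; R=[subL(1)]⟩
5. ⟨C=(x x); E={x↦clo(λx. (x x), ∅)}; A=∅; R=[subL(1)]⟩
6. ⟨C=x; E={x↦clo(λx. (x x), ∅)}; A=∅; R=[app :: subL(1)]⟩
7. ⟨C=x; E={x↦clo(λx. (x x), ∅)}; A=[clo(λx. (x x), ∅)]; R=[subL(1)]⟩
… configuration repeats with period 3 (steps 5–7 recur indefinitely) …

Answer: DIVERGES (no final state within 18 steps)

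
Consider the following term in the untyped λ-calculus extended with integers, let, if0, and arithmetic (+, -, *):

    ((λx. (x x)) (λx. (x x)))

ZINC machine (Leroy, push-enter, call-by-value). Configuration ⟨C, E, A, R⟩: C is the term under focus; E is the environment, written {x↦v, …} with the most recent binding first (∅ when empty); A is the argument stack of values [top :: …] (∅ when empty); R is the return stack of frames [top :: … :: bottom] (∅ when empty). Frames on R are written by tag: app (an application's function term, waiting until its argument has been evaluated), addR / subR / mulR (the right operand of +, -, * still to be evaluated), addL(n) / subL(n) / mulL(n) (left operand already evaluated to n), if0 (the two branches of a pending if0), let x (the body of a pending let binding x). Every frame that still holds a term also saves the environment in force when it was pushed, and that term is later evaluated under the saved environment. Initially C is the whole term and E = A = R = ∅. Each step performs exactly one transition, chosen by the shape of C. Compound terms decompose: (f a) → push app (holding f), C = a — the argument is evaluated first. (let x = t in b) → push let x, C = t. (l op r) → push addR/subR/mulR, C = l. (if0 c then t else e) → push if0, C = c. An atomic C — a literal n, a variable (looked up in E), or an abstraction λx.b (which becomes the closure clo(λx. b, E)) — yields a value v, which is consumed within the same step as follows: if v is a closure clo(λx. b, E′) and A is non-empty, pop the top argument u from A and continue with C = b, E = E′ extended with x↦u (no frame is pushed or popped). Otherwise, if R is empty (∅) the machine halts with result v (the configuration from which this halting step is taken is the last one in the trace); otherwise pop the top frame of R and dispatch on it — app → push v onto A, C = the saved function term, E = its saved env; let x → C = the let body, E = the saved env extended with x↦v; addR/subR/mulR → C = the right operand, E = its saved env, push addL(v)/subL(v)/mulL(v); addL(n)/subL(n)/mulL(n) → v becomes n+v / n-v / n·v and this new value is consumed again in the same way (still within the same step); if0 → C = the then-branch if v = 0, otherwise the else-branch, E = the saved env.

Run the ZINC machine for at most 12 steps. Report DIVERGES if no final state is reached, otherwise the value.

Answer: DIVERGES (no final state within 12 steps)

Machine steps:
0. <C=((λx. (x x)) (λx. (x x))), E=∅, A=∅, R=∅>
1. <C=(λx. (x x)), E=∅, A=∅, R=[app]>
2. <C=(λx. (x x)), E=∅, A=[clo(λx. (x x), ∅)], R=∅>
3. <C=(x x), E={x↦clo(λx. (x x), ∅)}, A=∅, R=∅>
4. <C=x, E={x↦clo(λx. (x x), ∅)}, A=∅, R=[app]>
5. <C=x, E={x↦clo(λx. (x x), ∅)}, A=[clo(λx. (x x), ∅)], R=∅>
… configuration repeats with period 3 (steps 3–5 recur indefinitely) …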